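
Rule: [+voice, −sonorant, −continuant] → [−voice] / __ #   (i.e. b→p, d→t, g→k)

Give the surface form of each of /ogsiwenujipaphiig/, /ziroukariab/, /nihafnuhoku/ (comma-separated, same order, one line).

ogsiwenujipaphiik, ziroukariap, nihafnuhoku

/ogsiwenujipaphiig/: /g/ is a voiced stop in word-final position, so it devoices to [k]. → [ogsiwenujipaphiik].
/ziroukariab/: /b/ is a voiced stop in word-final position, so it devoices to [p]. → [ziroukariap].
/nihafnuhoku/: the rule's environment is not met; surfaces unchanged as [nihafnuhoku].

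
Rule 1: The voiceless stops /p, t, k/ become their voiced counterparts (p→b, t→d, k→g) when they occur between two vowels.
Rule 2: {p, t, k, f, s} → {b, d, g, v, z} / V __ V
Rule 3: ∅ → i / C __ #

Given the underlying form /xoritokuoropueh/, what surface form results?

xoridoguorobuehi

Rule 1 (intervocalic voicing): /t/ is a voiceless stop between vowels /i/ and /o/, so it voices to [d]. /k/ is a voiceless stop between vowels /o/ and /u/, so it voices to [g]. /p/ is a voiceless stop between vowels /o/ and /u/, so it voices to [b]. /xoritokuoropueh/ → xoridoguorobueh.
Rule 2 (intervocalic voicing): no segment meets the environment; /xoridoguorobueh/ is unchanged.
Rule 3 (final i-epenthesis): the form ends in the consonant /h/, so [i] is inserted word-finally. /xoridoguorobueh/ → xoridoguorobuehi.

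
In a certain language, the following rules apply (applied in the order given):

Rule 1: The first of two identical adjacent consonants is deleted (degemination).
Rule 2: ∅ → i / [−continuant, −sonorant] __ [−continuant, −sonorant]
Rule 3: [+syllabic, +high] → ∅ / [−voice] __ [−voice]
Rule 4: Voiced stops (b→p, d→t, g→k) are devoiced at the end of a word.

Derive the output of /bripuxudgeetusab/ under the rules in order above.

Rule 1 (degemination): no segment meets the environment; /bripuxudgeetusab/ is unchanged.
Rule 2 (stop-cluster i-epenthesis): /d/ and /g/ form a stop–stop cluster, so [i] is inserted between them. /bripuxudgeetusab/ → bripuxudigeetusab.
Rule 3 (high vowel syncope): /u/ is a high vowel flanked by voiceless consonants /p/ and /x/, so it deletes. /u/ is a high vowel flanked by voiceless consonants /t/ and /s/, so it deletes. /bripuxudigeetusab/ → bripxudigeetsab.
Rule 4 (final devoicing): /b/ is a voiced stop in word-final position, so it devoices to [p]. /bripxudigeetsab/ → bripxudigeetsap.

bripxudigeetsap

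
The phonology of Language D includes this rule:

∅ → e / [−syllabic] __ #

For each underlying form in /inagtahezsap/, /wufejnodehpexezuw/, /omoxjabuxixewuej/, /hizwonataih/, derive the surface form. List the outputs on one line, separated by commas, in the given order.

/inagtahezsap/: the form ends in the consonant /p/, so [e] is inserted word-finally. → [inagtahezsape].
/wufejnodehpexezuw/: the form ends in the consonant /w/, so [e] is inserted word-finally. → [wufejnodehpexezuwe].
/omoxjabuxixewuej/: the form ends in the consonant /j/, so [e] is inserted word-finally. → [omoxjabuxixewueje].
/hizwonataih/: the form ends in the consonant /h/, so [e] is inserted word-finally. → [hizwonataihe].

inagtahezsape, wufejnodehpexezuwe, omoxjabuxixewueje, hizwonataihe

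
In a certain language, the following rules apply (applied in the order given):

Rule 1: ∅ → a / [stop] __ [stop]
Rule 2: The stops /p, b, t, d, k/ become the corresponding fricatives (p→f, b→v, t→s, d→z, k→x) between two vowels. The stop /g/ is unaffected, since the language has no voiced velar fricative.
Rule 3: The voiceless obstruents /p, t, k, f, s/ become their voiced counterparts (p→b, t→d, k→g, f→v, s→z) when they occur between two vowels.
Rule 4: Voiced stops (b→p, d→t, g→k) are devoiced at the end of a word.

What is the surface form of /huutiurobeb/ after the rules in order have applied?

Rule 1 (stop-cluster a-epenthesis): no segment meets the environment; /huutiurobeb/ is unchanged.
Rule 2 (intervocalic spirantization): /t/ is a stop between vowels /u/ and /i/, so it spirantizes to the fricative [s]. /b/ is a stop between vowels /o/ and /e/, so it spirantizes to the fricative [v]. /huutiurobeb/ → huusiuroveb.
Rule 3 (intervocalic voicing): /s/ is a voiceless obstruent between vowels /u/ and /i/, so it voices to [z]. /huusiuroveb/ → huuziuroveb.
Rule 4 (final devoicing): /b/ is a voiced stop in word-final position, so it devoices to [p]. /huuziuroveb/ → huuziurovep.

huuziurovep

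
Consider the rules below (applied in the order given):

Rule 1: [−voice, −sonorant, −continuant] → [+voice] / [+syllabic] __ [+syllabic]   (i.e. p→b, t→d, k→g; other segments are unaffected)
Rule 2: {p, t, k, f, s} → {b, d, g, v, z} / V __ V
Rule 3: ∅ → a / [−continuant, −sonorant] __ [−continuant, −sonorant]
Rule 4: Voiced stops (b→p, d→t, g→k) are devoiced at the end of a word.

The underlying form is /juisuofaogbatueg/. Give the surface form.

juizuovaogabaduek

Rule 1 (intervocalic voicing): /t/ is a voiceless stop between vowels /a/ and /u/, so it voices to [d]. /juisuofaogbatueg/ → juisuofaogbadueg.
Rule 2 (intervocalic voicing): /s/ is a voiceless obstruent between vowels /i/ and /u/, so it voices to [z]. /f/ is a voiceless obstruent between vowels /o/ and /a/, so it voices to [v]. /juisuofaogbadueg/ → juizuovaogbadueg.
Rule 3 (stop-cluster a-epenthesis): /g/ and /b/ form a stop–stop cluster, so [a] is inserted between them. /juizuovaogbadueg/ → juizuovaogabadueg.
Rule 4 (final devoicing): /g/ is a voiced stop in word-final position, so it devoices to [k]. /juizuovaogabadueg/ → juizuovaogabaduek.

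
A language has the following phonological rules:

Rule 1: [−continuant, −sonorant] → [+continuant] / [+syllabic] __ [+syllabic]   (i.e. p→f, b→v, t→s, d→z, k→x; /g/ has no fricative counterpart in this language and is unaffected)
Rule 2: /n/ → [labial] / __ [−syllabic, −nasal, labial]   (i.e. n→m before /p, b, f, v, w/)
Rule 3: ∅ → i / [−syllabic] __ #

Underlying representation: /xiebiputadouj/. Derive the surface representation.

xievifusazouji

Rule 1 (intervocalic spirantization): /b/ is a stop between vowels /e/ and /i/, so it spirantizes to the fricative [v]. /p/ is a stop between vowels /i/ and /u/, so it spirantizes to the fricative [f]. /t/ is a stop between vowels /u/ and /a/, so it spirantizes to the fricative [s]. /d/ is a stop between vowels /a/ and /o/, so it spirantizes to the fricative [z]. /xiebiputadouj/ → xievifusazouj.
Rule 2 (nasal place assimilation): no segment meets the environment; /xievifusazouj/ is unchanged.
Rule 3 (final i-epenthesis): the form ends in the consonant /j/, so [i] is inserted word-finally. /xievifusazouj/ → xievifusazouji.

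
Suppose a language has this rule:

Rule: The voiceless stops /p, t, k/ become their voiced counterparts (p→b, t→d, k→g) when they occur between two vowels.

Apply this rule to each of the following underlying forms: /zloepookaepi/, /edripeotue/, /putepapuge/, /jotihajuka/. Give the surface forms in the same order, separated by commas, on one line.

zloeboogaebi, edribeodue, pudebabuge, jodihajuga

/zloepookaepi/: /p/ is a voiceless stop between vowels /e/ and /o/, so it voices to [b]. /k/ is a voiceless stop between vowels /o/ and /a/, so it voices to [g]. /p/ is a voiceless stop between vowels /e/ and /i/, so it voices to [b]. → [zloeboogaebi].
/edripeotue/: /p/ is a voiceless stop between vowels /i/ and /e/, so it voices to [b]. /t/ is a voiceless stop between vowels /o/ and /u/, so it voices to [d]. → [edribeodue].
/putepapuge/: /t/ is a voiceless stop between vowels /u/ and /e/, so it voices to [d]. /p/ is a voiceless stop between vowels /e/ and /a/, so it voices to [b]. /p/ is a voiceless stop between vowels /a/ and /u/, so it voices to [b]. → [pudebabuge].
/jotihajuka/: /t/ is a voiceless stop between vowels /o/ and /i/, so it voices to [d]. /k/ is a voiceless stop between vowels /u/ and /a/, so it voices to [g]. → [jodihajuga].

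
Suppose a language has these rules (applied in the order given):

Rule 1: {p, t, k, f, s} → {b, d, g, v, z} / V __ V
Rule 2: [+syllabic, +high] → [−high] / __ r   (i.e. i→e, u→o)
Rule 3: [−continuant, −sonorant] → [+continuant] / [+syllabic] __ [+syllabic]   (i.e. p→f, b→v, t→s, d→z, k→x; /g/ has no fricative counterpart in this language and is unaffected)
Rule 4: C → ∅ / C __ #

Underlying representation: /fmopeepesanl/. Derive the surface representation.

fmoveevezan

Rule 1 (intervocalic voicing): /p/ is a voiceless obstruent between vowels /o/ and /e/, so it voices to [b]. /p/ is a voiceless obstruent between vowels /e/ and /e/, so it voices to [b]. /s/ is a voiceless obstruent between vowels /e/ and /a/, so it voices to [z]. /fmopeepesanl/ → fmobeebezanl.
Rule 2 (pre-rhotic lowering): no segment meets the environment; /fmobeebezanl/ is unchanged.
Rule 3 (intervocalic spirantization): /b/ is a stop between vowels /o/ and /e/, so it spirantizes to the fricative [v]. /b/ is a stop between vowels /e/ and /e/, so it spirantizes to the fricative [v]. /fmobeebezanl/ → fmoveevezanl.
Rule 4 (final cluster simplification): /l/ is the second consonant of a word-final cluster /nl/, so it deletes. /fmoveevezanl/ → fmoveevezan.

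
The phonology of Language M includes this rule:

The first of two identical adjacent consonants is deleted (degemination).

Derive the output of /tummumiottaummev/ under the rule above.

/mm/ is a geminate; the first /m/ deletes.
/tt/ is a geminate; the first /t/ deletes.
/mm/ is a geminate; the first /m/ deletes.
The other instances of /t/, /m/, /v/ do not occur in the required environment and remain unchanged.
Surface form: [tumumiotaumev].

tumumiotaumev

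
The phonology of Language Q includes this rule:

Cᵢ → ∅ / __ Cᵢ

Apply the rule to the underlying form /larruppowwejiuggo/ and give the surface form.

/rr/ is a geminate; the first /r/ deletes.
/pp/ is a geminate; the first /p/ deletes.
/ww/ is a geminate; the first /w/ deletes.
/gg/ is a geminate; the first /g/ deletes.
The other instances of /l/, /r/, /p/, /w/, /j/, /g/ do not occur in the required environment and remain unchanged.
Surface form: [larupowejiugo].

larupowejiugo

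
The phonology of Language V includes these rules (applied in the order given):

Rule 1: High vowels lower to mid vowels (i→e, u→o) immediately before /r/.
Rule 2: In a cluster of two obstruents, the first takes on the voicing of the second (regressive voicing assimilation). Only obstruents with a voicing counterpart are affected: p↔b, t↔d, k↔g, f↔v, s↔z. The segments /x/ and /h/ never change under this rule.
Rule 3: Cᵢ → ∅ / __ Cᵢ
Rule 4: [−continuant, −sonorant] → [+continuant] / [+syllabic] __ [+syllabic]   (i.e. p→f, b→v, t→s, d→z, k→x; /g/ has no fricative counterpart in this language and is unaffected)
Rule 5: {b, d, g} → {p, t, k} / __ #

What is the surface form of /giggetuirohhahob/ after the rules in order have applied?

gigesuerohahop

Rule 1 (pre-rhotic lowering): /i/ is a high vowel immediately before /r/, so it lowers to [e]. /giggetuirohhahob/ → giggetuerohhahob.
Rule 2 (regressive voicing assimilation): no segment meets the environment; /giggetuerohhahob/ is unchanged.
Rule 3 (degemination): /gg/ is a geminate; the first /g/ deletes. /hh/ is a geminate; the first /h/ deletes. /giggetuerohhahob/ → gigetuerohahob.
Rule 4 (intervocalic spirantization): /t/ is a stop between vowels /e/ and /u/, so it spirantizes to the fricative [s]. /gigetuerohahob/ → gigesuerohahob.
Rule 5 (final devoicing): /b/ is a voiced stop in word-final position, so it devoices to [p]. /gigesuerohahob/ → gigesuerohahop.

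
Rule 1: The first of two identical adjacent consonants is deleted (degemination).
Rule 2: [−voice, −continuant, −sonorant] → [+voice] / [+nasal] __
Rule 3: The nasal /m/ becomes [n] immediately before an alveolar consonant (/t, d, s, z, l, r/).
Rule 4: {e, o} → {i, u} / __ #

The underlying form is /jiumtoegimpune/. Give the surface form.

Rule 1 (degemination): no segment meets the environment; /jiumtoegimpune/ is unchanged.
Rule 2 (post-nasal voicing): /t/ is a voiceless stop immediately after the nasal /m/, so it voices to [d]. /p/ is a voiceless stop immediately after the nasal /m/, so it voices to [b]. /jiumtoegimpune/ → jiumdoegimbune.
Rule 3 (nasal place assimilation): /m/ precedes the alveolar consonant /d/, so it assimilates in place to [n]. /jiumdoegimbune/ → jiundoegimbune.
Rule 4 (final vowel raising): /e/ is a mid vowel in word-final position, so it raises to [i]. /jiundoegimbune/ → jiundoegimbuni.

jiundoegimbuni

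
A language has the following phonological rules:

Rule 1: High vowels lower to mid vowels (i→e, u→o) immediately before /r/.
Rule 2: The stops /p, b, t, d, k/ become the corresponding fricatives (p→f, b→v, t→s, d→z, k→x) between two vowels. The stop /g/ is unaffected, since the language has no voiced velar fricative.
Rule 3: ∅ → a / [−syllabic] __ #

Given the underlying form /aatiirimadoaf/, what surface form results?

aasierimazoafa

Rule 1 (pre-rhotic lowering): /i/ is a high vowel immediately before /r/, so it lowers to [e]. /aatiirimadoaf/ → aatierimadoaf.
Rule 2 (intervocalic spirantization): /t/ is a stop between vowels /a/ and /i/, so it spirantizes to the fricative [s]. /d/ is a stop between vowels /a/ and /o/, so it spirantizes to the fricative [z]. /aatierimadoaf/ → aasierimazoaf.
Rule 3 (final a-epenthesis): the form ends in the consonant /f/, so [a] is inserted word-finally. /aasierimazoaf/ → aasierimazoafa.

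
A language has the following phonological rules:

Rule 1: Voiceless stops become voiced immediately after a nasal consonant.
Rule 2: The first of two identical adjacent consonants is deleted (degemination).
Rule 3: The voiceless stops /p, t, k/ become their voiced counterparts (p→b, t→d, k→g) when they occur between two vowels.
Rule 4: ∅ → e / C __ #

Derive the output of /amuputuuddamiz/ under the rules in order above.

amubuduudamize

Rule 1 (post-nasal voicing): no segment meets the environment; /amuputuuddamiz/ is unchanged.
Rule 2 (degemination): /dd/ is a geminate; the first /d/ deletes. /amuputuuddamiz/ → amuputuudamiz.
Rule 3 (intervocalic voicing): /p/ is a voiceless stop between vowels /u/ and /u/, so it voices to [b]. /t/ is a voiceless stop between vowels /u/ and /u/, so it voices to [d]. /amuputuudamiz/ → amubuduudamiz.
Rule 4 (final e-epenthesis): the form ends in the consonant /z/, so [e] is inserted word-finally. /amubuduudamiz/ → amubuduudamize.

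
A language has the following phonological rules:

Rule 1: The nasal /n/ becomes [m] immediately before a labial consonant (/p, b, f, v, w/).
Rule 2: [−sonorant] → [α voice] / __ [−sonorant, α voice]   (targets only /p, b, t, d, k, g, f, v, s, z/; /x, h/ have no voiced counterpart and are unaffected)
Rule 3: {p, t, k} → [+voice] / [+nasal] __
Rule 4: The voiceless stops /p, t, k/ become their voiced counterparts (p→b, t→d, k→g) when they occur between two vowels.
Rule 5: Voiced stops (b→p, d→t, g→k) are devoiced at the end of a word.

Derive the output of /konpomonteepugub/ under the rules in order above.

kombomondeebugup

Rule 1 (nasal place assimilation): /n/ precedes the labial consonant /p/, so it assimilates in place to [m]. /konpomonteepugub/ → kompomonteepugub.
Rule 2 (regressive voicing assimilation): no segment meets the environment; /kompomonteepugub/ is unchanged.
Rule 3 (post-nasal voicing): /p/ is a voiceless stop immediately after the nasal /m/, so it voices to [b]. /t/ is a voiceless stop immediately after the nasal /n/, so it voices to [d]. /kompomonteepugub/ → kombomondeepugub.
Rule 4 (intervocalic voicing): /p/ is a voiceless stop between vowels /e/ and /u/, so it voices to [b]. /kombomondeepugub/ → kombomondeebugub.
Rule 5 (final devoicing): /b/ is a voiced stop in word-final position, so it devoices to [p]. /kombomondeebugub/ → kombomondeebugup.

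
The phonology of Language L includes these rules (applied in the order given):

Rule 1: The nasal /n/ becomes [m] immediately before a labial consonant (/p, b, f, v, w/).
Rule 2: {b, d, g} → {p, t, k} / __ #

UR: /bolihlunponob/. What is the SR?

Rule 1 (nasal place assimilation): /n/ precedes the labial consonant /p/, so it assimilates in place to [m]. /bolihlunponob/ → bolihlumponob.
Rule 2 (final devoicing): /b/ is a voiced stop in word-final position, so it devoices to [p]. /bolihlumponob/ → bolihlumponop.

bolihlumponop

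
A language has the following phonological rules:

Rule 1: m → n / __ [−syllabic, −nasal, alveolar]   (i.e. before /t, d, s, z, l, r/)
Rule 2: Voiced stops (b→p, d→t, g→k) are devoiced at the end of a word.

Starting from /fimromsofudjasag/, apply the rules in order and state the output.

finronsofudjasak

Rule 1 (nasal place assimilation): /m/ precedes the alveolar consonant /r/, so it assimilates in place to [n]. /m/ precedes the alveolar consonant /s/, so it assimilates in place to [n]. /fimromsofudjasag/ → finronsofudjasag.
Rule 2 (final devoicing): /g/ is a voiced stop in word-final position, so it devoices to [k]. /finronsofudjasag/ → finronsofudjasak.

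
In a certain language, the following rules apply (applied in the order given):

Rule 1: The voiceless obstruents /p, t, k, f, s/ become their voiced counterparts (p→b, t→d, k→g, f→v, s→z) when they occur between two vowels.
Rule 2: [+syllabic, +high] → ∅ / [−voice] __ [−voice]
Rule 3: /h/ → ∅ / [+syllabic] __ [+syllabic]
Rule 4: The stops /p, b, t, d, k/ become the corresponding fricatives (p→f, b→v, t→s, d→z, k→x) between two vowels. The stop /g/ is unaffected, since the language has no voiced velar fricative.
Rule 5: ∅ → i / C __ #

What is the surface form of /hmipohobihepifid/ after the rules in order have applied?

hmivoovievividi

Rule 1 (intervocalic voicing): /p/ is a voiceless obstruent between vowels /i/ and /o/, so it voices to [b]. /p/ is a voiceless obstruent between vowels /e/ and /i/, so it voices to [b]. /f/ is a voiceless obstruent between vowels /i/ and /i/, so it voices to [v]. /hmipohobihepifid/ → hmibohobihebivid.
Rule 2 (high vowel syncope): no segment meets the environment; /hmibohobihebivid/ is unchanged.
Rule 3 (intervocalic h-deletion): /h/ occurs between vowels /o/ and /o/, so it deletes. /h/ occurs between vowels /i/ and /e/, so it deletes. /hmibohobihebivid/ → hmiboobiebivid.
Rule 4 (intervocalic spirantization): /b/ is a stop between vowels /i/ and /o/, so it spirantizes to the fricative [v]. /b/ is a stop between vowels /o/ and /i/, so it spirantizes to the fricative [v]. /b/ is a stop between vowels /e/ and /i/, so it spirantizes to the fricative [v]. /hmiboobiebivid/ → hmivoovievivid.
Rule 5 (final i-epenthesis): the form ends in the consonant /d/, so [i] is inserted word-finally. /hmivoovievivid/ → hmivoovievividi.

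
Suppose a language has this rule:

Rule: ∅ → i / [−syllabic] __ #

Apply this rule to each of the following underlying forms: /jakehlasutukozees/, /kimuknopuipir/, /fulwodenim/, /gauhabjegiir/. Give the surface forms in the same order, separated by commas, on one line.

jakehlasutukozeesi, kimuknopuipiri, fulwodenimi, gauhabjegiiri

/jakehlasutukozees/: the form ends in the consonant /s/, so [i] is inserted word-finally. → [jakehlasutukozeesi].
/kimuknopuipir/: the form ends in the consonant /r/, so [i] is inserted word-finally. → [kimuknopuipiri].
/fulwodenim/: the form ends in the consonant /m/, so [i] is inserted word-finally. → [fulwodenimi].
/gauhabjegiir/: the form ends in the consonant /r/, so [i] is inserted word-finally. → [gauhabjegiiri].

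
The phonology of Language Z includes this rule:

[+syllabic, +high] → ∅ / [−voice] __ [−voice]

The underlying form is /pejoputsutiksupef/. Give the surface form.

/u/ is a high vowel flanked by voiceless consonants /p/ and /t/, so it deletes.
/u/ is a high vowel flanked by voiceless consonants /s/ and /t/, so it deletes.
/i/ is a high vowel flanked by voiceless consonants /t/ and /k/, so it deletes.
/u/ is a high vowel flanked by voiceless consonants /s/ and /p/, so it deletes.
Surface form: [pejoptstkspef].

pejoptstkspef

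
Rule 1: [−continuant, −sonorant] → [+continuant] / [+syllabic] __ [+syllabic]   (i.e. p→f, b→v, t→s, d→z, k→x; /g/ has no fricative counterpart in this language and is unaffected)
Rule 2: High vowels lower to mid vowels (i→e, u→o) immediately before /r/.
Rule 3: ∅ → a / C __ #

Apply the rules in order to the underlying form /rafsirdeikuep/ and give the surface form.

Rule 1 (intervocalic spirantization): /k/ is a stop between vowels /i/ and /u/, so it spirantizes to the fricative [x]. /rafsirdeikuep/ → rafsirdeixuep.
Rule 2 (pre-rhotic lowering): /i/ is a high vowel immediately before /r/, so it lowers to [e]. /rafsirdeixuep/ → rafserdeixuep.
Rule 3 (final a-epenthesis): the form ends in the consonant /p/, so [a] is inserted word-finally. /rafserdeixuep/ → rafserdeixuepa.

rafserdeixuepa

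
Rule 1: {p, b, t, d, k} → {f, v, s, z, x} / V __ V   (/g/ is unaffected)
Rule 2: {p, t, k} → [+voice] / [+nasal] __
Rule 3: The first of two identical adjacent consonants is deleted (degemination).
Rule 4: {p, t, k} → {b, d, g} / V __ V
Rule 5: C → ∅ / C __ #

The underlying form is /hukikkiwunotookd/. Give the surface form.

huxigiwunosook

Rule 1 (intervocalic spirantization): /k/ is a stop between vowels /u/ and /i/, so it spirantizes to the fricative [x]. /t/ is a stop between vowels /o/ and /o/, so it spirantizes to the fricative [s]. /hukikkiwunotookd/ → huxikkiwunosookd.
Rule 2 (post-nasal voicing): no segment meets the environment; /huxikkiwunosookd/ is unchanged.
Rule 3 (degemination): /kk/ is a geminate; the first /k/ deletes. /huxikkiwunosookd/ → huxikiwunosookd.
Rule 4 (intervocalic voicing): /k/ is a voiceless stop between vowels /i/ and /i/, so it voices to [g]. /huxikiwunosookd/ → huxigiwunosookd.
Rule 5 (final cluster simplification): /d/ is the second consonant of a word-final cluster /kd/, so it deletes. /huxigiwunosookd/ → huxigiwunosook.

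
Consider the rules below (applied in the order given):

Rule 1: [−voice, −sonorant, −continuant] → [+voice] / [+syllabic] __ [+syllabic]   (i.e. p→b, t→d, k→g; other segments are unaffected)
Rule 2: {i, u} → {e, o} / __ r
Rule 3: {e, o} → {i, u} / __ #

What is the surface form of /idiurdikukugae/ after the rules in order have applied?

Rule 1 (intervocalic voicing): /k/ is a voiceless stop between vowels /i/ and /u/, so it voices to [g]. /k/ is a voiceless stop between vowels /u/ and /u/, so it voices to [g]. /idiurdikukugae/ → idiurdigugugae.
Rule 2 (pre-rhotic lowering): /u/ is a high vowel immediately before /r/, so it lowers to [o]. /idiurdigugugae/ → idiordigugugae.
Rule 3 (final vowel raising): /e/ is a mid vowel in word-final position, so it raises to [i]. /idiordigugugae/ → idiordigugugai.

idiordigugugai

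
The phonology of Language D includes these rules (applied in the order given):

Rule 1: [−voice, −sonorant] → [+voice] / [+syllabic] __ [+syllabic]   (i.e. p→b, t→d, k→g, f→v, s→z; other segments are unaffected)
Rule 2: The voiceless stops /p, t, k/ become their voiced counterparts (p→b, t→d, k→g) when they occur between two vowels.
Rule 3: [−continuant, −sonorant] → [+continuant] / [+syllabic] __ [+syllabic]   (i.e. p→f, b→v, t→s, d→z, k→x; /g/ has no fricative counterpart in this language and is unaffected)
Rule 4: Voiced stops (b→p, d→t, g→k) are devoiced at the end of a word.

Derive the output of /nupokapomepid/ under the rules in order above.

Rule 1 (intervocalic voicing): /p/ is a voiceless obstruent between vowels /u/ and /o/, so it voices to [b]. /k/ is a voiceless obstruent between vowels /o/ and /a/, so it voices to [g]. /p/ is a voiceless obstruent between vowels /a/ and /o/, so it voices to [b]. /p/ is a voiceless obstruent between vowels /e/ and /i/, so it voices to [b]. /nupokapomepid/ → nubogabomebid.
Rule 2 (intervocalic voicing): no segment meets the environment; /nubogabomebid/ is unchanged.
Rule 3 (intervocalic spirantization): /b/ is a stop between vowels /u/ and /o/, so it spirantizes to the fricative [v]. /b/ is a stop between vowels /a/ and /o/, so it spirantizes to the fricative [v]. /b/ is a stop between vowels /e/ and /i/, so it spirantizes to the fricative [v]. /nubogabomebid/ → nuvogavomevid.
Rule 4 (final devoicing): /d/ is a voiced stop in word-final position, so it devoices to [t]. /nuvogavomevid/ → nuvogavomevit.

nuvogavomevit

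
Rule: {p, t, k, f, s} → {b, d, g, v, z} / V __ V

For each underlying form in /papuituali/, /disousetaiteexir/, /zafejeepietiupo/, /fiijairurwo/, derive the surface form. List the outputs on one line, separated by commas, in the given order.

pabuiduali, dizouzedaideexir, zavejeebiediubo, fiijairurwo

/papuituali/: /p/ is a voiceless obstruent between vowels /a/ and /u/, so it voices to [b]. /t/ is a voiceless obstruent between vowels /i/ and /u/, so it voices to [d]. → [pabuiduali].
/disousetaiteexir/: /s/ is a voiceless obstruent between vowels /i/ and /o/, so it voices to [z]. /s/ is a voiceless obstruent between vowels /u/ and /e/, so it voices to [z]. /t/ is a voiceless obstruent between vowels /e/ and /a/, so it voices to [d]. /t/ is a voiceless obstruent between vowels /i/ and /e/, so it voices to [d]. → [dizouzedaideexir].
/zafejeepietiupo/: /f/ is a voiceless obstruent between vowels /a/ and /e/, so it voices to [v]. /p/ is a voiceless obstruent between vowels /e/ and /i/, so it voices to [b]. /t/ is a voiceless obstruent between vowels /e/ and /i/, so it voices to [d]. /p/ is a voiceless obstruent between vowels /u/ and /o/, so it voices to [b]. → [zavejeebiediubo].
/fiijairurwo/: the rule's environment is not met; surfaces unchanged as [fiijairurwo].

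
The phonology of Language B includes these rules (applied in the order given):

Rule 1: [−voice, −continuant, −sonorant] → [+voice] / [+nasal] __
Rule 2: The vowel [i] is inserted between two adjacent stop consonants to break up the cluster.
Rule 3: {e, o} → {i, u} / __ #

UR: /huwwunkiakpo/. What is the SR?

huwwungiakipu

Rule 1 (post-nasal voicing): /k/ is a voiceless stop immediately after the nasal /n/, so it voices to [g]. /huwwunkiakpo/ → huwwungiakpo.
Rule 2 (stop-cluster i-epenthesis): /k/ and /p/ form a stop–stop cluster, so [i] is inserted between them. /huwwungiakpo/ → huwwungiakipo.
Rule 3 (final vowel raising): /o/ is a mid vowel in word-final position, so it raises to [u]. /huwwungiakipo/ → huwwungiakipu.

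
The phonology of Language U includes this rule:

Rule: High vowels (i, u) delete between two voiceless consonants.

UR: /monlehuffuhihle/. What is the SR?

monlehffhhle

/u/ is a high vowel flanked by voiceless consonants /h/ and /f/, so it deletes.
/u/ is a high vowel flanked by voiceless consonants /f/ and /h/, so it deletes.
/i/ is a high vowel flanked by voiceless consonants /h/ and /h/, so it deletes.
Surface form: [monlehffhhle].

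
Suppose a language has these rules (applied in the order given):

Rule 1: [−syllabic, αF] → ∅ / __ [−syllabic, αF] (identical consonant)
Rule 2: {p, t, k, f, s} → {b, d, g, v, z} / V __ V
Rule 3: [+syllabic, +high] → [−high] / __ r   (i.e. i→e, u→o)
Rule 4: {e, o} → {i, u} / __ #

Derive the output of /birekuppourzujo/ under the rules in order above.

bereguboorzuju

Rule 1 (degemination): /pp/ is a geminate; the first /p/ deletes. /birekuppourzujo/ → birekupourzujo.
Rule 2 (intervocalic voicing): /k/ is a voiceless obstruent between vowels /e/ and /u/, so it voices to [g]. /p/ is a voiceless obstruent between vowels /u/ and /o/, so it voices to [b]. /birekupourzujo/ → biregubourzujo.
Rule 3 (pre-rhotic lowering): /i/ is a high vowel immediately before /r/, so it lowers to [e]. /u/ is a high vowel immediately before /r/, so it lowers to [o]. /biregubourzujo/ → bereguboorzujo.
Rule 4 (final vowel raising): /o/ is a mid vowel in word-final position, so it raises to [u]. /bereguboorzujo/ → bereguboorzuju.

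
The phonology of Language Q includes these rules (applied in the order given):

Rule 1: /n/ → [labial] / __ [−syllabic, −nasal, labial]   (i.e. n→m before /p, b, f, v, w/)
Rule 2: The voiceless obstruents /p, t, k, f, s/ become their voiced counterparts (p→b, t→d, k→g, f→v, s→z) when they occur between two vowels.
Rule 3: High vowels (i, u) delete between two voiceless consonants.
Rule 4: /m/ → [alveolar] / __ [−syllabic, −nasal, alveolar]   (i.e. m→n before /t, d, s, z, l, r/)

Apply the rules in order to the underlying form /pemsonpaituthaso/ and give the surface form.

Rule 1 (nasal place assimilation): /n/ precedes the labial consonant /p/, so it assimilates in place to [m]. /pemsonpaituthaso/ → pemsompaituthaso.
Rule 2 (intervocalic voicing): /t/ is a voiceless obstruent between vowels /i/ and /u/, so it voices to [d]. /s/ is a voiceless obstruent between vowels /a/ and /o/, so it voices to [z]. /pemsompaituthaso/ → pemsompaiduthazo.
Rule 3 (high vowel syncope): no segment meets the environment; /pemsompaiduthazo/ is unchanged.
Rule 4 (nasal place assimilation): /m/ precedes the alveolar consonant /s/, so it assimilates in place to [n]. /pemsompaiduthazo/ → pensompaiduthazo.

pensompaiduthazo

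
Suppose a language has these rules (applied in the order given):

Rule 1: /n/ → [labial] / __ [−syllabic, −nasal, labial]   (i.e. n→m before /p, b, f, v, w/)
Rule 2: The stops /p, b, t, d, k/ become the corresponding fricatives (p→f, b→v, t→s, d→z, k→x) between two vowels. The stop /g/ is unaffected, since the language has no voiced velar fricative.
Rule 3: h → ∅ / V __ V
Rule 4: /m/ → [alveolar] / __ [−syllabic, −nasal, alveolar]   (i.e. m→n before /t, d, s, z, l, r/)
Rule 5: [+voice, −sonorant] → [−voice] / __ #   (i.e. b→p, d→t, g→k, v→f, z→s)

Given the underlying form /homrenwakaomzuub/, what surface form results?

honremwaxaonzuup

Rule 1 (nasal place assimilation): /n/ precedes the labial consonant /w/, so it assimilates in place to [m]. /homrenwakaomzuub/ → homremwakaomzuub.
Rule 2 (intervocalic spirantization): /k/ is a stop between vowels /a/ and /a/, so it spirantizes to the fricative [x]. /homremwakaomzuub/ → homremwaxaomzuub.
Rule 3 (intervocalic h-deletion): no segment meets the environment; /homremwaxaomzuub/ is unchanged.
Rule 4 (nasal place assimilation): /m/ precedes the alveolar consonant /r/, so it assimilates in place to [n]. /m/ precedes the alveolar consonant /z/, so it assimilates in place to [n]. /homremwaxaomzuub/ → honremwaxaonzuub.
Rule 5 (final devoicing): /b/ is a voiced obstruent in word-final position, so it devoices to [p]. /honremwaxaonzuub/ → honremwaxaonzuup.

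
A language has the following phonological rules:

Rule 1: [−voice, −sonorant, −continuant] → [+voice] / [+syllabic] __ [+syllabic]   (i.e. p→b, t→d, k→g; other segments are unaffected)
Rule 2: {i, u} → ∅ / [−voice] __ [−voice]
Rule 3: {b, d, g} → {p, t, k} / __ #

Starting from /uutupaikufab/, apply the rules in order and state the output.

uudubaigufap

Rule 1 (intervocalic voicing): /t/ is a voiceless stop between vowels /u/ and /u/, so it voices to [d]. /p/ is a voiceless stop between vowels /u/ and /a/, so it voices to [b]. /k/ is a voiceless stop between vowels /i/ and /u/, so it voices to [g]. /uutupaikufab/ → uudubaigufab.
Rule 2 (high vowel syncope): no segment meets the environment; /uudubaigufab/ is unchanged.
Rule 3 (final devoicing): /b/ is a voiced stop in word-final position, so it devoices to [p]. /uudubaigufab/ → uudubaigufap.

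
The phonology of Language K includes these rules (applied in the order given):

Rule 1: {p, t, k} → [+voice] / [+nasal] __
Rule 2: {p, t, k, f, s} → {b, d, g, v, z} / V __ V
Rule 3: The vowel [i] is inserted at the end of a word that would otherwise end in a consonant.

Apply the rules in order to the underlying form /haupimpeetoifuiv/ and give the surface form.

haubimbeedoivuivi

Rule 1 (post-nasal voicing): /p/ is a voiceless stop immediately after the nasal /m/, so it voices to [b]. /haupimpeetoifuiv/ → haupimbeetoifuiv.
Rule 2 (intervocalic voicing): /p/ is a voiceless obstruent between vowels /u/ and /i/, so it voices to [b]. /t/ is a voiceless obstruent between vowels /e/ and /o/, so it voices to [d]. /f/ is a voiceless obstruent between vowels /i/ and /u/, so it voices to [v]. /haupimbeetoifuiv/ → haubimbeedoivuiv.
Rule 3 (final i-epenthesis): the form ends in the consonant /v/, so [i] is inserted word-finally. /haubimbeedoivuiv/ → haubimbeedoivuivi.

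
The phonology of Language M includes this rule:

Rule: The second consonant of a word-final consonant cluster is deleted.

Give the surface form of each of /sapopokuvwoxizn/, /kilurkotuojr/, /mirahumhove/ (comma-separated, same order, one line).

sapopokuvwoxiz, kilurkotuoj, mirahumhove

/sapopokuvwoxizn/: /n/ is the second consonant of a word-final cluster /zn/, so it deletes. → [sapopokuvwoxiz].
/kilurkotuojr/: /r/ is the second consonant of a word-final cluster /jr/, so it deletes. → [kilurkotuoj].
/mirahumhove/: the rule's environment is not met; surfaces unchanged as [mirahumhove].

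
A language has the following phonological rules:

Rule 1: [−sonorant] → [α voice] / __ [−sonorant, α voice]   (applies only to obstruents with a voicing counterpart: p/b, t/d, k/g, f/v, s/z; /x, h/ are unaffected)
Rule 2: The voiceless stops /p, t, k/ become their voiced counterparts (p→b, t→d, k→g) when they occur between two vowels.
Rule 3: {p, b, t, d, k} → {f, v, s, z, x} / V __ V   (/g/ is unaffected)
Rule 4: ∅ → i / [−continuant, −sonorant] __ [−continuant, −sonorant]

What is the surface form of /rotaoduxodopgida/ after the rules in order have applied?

rozaozuxozobigiza

Rule 1 (regressive voicing assimilation): /p/ precedes the voiced obstruent /g/, so it voices to [b] by assimilation. /rotaoduxodopgida/ → rotaoduxodobgida.
Rule 2 (intervocalic voicing): /t/ is a voiceless stop between vowels /o/ and /a/, so it voices to [d]. /rotaoduxodobgida/ → rodaoduxodobgida.
Rule 3 (intervocalic spirantization): /d/ is a stop between vowels /o/ and /a/, so it spirantizes to the fricative [z]. /d/ is a stop between vowels /o/ and /u/, so it spirantizes to the fricative [z]. /d/ is a stop between vowels /o/ and /o/, so it spirantizes to the fricative [z]. /d/ is a stop between vowels /i/ and /a/, so it spirantizes to the fricative [z]. /rodaoduxodobgida/ → rozaozuxozobgiza.
Rule 4 (stop-cluster i-epenthesis): /b/ and /g/ form a stop–stop cluster, so [i] is inserted between them. /rozaozuxozobgiza/ → rozaozuxozobigiza.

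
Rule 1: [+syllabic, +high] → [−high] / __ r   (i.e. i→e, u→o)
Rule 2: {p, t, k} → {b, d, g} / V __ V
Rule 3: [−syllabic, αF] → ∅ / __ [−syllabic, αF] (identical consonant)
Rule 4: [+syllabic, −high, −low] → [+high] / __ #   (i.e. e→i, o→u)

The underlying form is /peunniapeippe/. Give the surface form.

Rule 1 (pre-rhotic lowering): no segment meets the environment; /peunniapeippe/ is unchanged.
Rule 2 (intervocalic voicing): /p/ is a voiceless stop between vowels /a/ and /e/, so it voices to [b]. /peunniapeippe/ → peunniabeippe.
Rule 3 (degemination): /nn/ is a geminate; the first /n/ deletes. /pp/ is a geminate; the first /p/ deletes. /peunniabeippe/ → peuniabeipe.
Rule 4 (final vowel raising): /e/ is a mid vowel in word-final position, so it raises to [i]. /peuniabeipe/ → peuniabeipi.

peuniabeipi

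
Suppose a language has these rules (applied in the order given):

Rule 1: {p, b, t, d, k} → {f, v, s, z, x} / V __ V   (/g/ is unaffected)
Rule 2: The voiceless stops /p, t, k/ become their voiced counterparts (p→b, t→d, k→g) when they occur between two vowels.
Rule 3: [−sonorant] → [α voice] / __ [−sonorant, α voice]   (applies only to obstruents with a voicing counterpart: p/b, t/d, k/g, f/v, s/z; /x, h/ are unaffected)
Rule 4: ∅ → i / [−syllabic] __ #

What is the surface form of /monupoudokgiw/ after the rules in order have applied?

monufouzoggiwi

Rule 1 (intervocalic spirantization): /p/ is a stop between vowels /u/ and /o/, so it spirantizes to the fricative [f]. /d/ is a stop between vowels /u/ and /o/, so it spirantizes to the fricative [z]. /monupoudokgiw/ → monufouzokgiw.
Rule 2 (intervocalic voicing): no segment meets the environment; /monufouzokgiw/ is unchanged.
Rule 3 (regressive voicing assimilation): /k/ precedes the voiced obstruent /g/, so it voices to [g] by assimilation. /monufouzokgiw/ → monufouzoggiw.
Rule 4 (final i-epenthesis): the form ends in the consonant /w/, so [i] is inserted word-finally. /monufouzoggiw/ → monufouzoggiwi.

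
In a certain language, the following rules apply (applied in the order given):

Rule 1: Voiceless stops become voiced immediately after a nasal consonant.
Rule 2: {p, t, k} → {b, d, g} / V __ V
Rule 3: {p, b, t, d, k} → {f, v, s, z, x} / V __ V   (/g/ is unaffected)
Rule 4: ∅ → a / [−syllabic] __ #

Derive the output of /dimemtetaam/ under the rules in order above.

Rule 1 (post-nasal voicing): /t/ is a voiceless stop immediately after the nasal /m/, so it voices to [d]. /dimemtetaam/ → dimemdetaam.
Rule 2 (intervocalic voicing): /t/ is a voiceless stop between vowels /e/ and /a/, so it voices to [d]. /dimemdetaam/ → dimemdedaam.
Rule 3 (intervocalic spirantization): /d/ is a stop between vowels /e/ and /a/, so it spirantizes to the fricative [z]. /dimemdedaam/ → dimemdezaam.
Rule 4 (final a-epenthesis): the form ends in the consonant /m/, so [a] is inserted word-finally. /dimemdezaam/ → dimemdezaama.

dimemdezaama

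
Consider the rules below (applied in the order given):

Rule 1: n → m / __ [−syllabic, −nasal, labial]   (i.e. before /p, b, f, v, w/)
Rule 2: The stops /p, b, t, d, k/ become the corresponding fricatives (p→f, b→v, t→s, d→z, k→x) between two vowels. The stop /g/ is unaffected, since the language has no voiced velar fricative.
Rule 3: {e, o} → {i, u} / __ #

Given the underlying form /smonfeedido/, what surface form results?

smomfeezizu

Rule 1 (nasal place assimilation): /n/ precedes the labial consonant /f/, so it assimilates in place to [m]. /smonfeedido/ → smomfeedido.
Rule 2 (intervocalic spirantization): /d/ is a stop between vowels /e/ and /i/, so it spirantizes to the fricative [z]. /d/ is a stop between vowels /i/ and /o/, so it spirantizes to the fricative [z]. /smomfeedido/ → smomfeezizo.
Rule 3 (final vowel raising): /o/ is a mid vowel in word-final position, so it raises to [u]. /smomfeezizo/ → smomfeezizu.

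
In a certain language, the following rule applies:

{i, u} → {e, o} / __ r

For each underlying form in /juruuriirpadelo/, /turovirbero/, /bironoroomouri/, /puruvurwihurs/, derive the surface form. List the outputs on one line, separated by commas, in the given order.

joruorierpadelo, toroverbero, beronoroomoori, poruvorwihors

/juruuriirpadelo/: /u/ is a high vowel immediately before /r/, so it lowers to [o]. /u/ is a high vowel immediately before /r/, so it lowers to [o]. /i/ is a high vowel immediately before /r/, so it lowers to [e]. → [joruorierpadelo].
/turovirbero/: /u/ is a high vowel immediately before /r/, so it lowers to [o]. /i/ is a high vowel immediately before /r/, so it lowers to [e]. → [toroverbero].
/bironoroomouri/: /i/ is a high vowel immediately before /r/, so it lowers to [e]. /u/ is a high vowel immediately before /r/, so it lowers to [o]. → [beronoroomoori].
/puruvurwihurs/: /u/ is a high vowel immediately before /r/, so it lowers to [o]. /u/ is a high vowel immediately before /r/, so it lowers to [o]. /u/ is a high vowel immediately before /r/, so it lowers to [o]. → [poruvorwihors].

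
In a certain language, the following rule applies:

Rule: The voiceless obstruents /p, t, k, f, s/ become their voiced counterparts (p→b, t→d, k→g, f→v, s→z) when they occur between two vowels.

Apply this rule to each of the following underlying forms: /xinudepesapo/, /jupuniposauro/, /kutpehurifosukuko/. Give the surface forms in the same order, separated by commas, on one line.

xinudebezabo, jubunibozauro, kutpehurivozugugo

/xinudepesapo/: /p/ is a voiceless obstruent between vowels /e/ and /e/, so it voices to [b]. /s/ is a voiceless obstruent between vowels /e/ and /a/, so it voices to [z]. /p/ is a voiceless obstruent between vowels /a/ and /o/, so it voices to [b]. → [xinudebezabo].
/jupuniposauro/: /p/ is a voiceless obstruent between vowels /u/ and /u/, so it voices to [b]. /p/ is a voiceless obstruent between vowels /i/ and /o/, so it voices to [b]. /s/ is a voiceless obstruent between vowels /o/ and /a/, so it voices to [z]. → [jubunibozauro].
/kutpehurifosukuko/: /f/ is a voiceless obstruent between vowels /i/ and /o/, so it voices to [v]. /s/ is a voiceless obstruent between vowels /o/ and /u/, so it voices to [z]. /k/ is a voiceless obstruent between vowels /u/ and /u/, so it voices to [g]. /k/ is a voiceless obstruent between vowels /u/ and /o/, so it voices to [g]. → [kutpehurivozugugo].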